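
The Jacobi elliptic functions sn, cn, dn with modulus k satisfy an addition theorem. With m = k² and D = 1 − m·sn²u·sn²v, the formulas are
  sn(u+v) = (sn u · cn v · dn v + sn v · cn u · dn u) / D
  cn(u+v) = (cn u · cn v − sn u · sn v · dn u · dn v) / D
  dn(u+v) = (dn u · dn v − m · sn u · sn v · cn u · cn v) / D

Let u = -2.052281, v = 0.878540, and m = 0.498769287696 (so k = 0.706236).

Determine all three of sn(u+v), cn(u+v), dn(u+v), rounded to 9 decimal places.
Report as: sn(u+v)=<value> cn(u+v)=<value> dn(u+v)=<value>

sn u = -0.99000179540788, cn u = -0.1410547591865449, dn u = 0.7149506612688808
sn v = 0.7383740709595118, cn v = 0.67439137845518, dn v = 0.8532718473167155
m = k² = 0.498769287696
D = 1 − m·sn²u·sn²v = 0.7334832291225713
sn(u+v) = (sn u·cn v·dn v + sn v·cn u·dn u)/D = -0.6441487713866351/0.7334832291225713 = -0.8782051801746
cn(u+v) = (cn u·cn v − sn u·sn v·dn u·dn v)/D = 0.3508133516916978/0.7334832291225713 = 0.4782840803481737
dn(u+v) = (dn u·dn v − m·sn u·sn v·cn u·cn v)/D = 0.5753646531687893/0.7334832291225713 = 0.7844278237377953

sn(u+v)=-0.878205180 cn(u+v)=0.478284080 dn(u+v)=0.784427824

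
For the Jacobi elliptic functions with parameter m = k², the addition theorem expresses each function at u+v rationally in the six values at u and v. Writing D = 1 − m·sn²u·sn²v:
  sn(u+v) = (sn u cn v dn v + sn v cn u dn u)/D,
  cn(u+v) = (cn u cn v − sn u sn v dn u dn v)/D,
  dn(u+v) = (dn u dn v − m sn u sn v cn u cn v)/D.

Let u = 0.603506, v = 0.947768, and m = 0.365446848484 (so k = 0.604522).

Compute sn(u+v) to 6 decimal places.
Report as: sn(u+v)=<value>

sn(u+v)=0.986887

sn u = 0.5572902149815494, cn u = 0.8303177803021073, dn u = 0.9415425115975852
sn v = 0.7862481037177681, cn v = 0.6179109316076337, dn v = 0.8798214847729806
m = k² = 0.365446848484
D = 1 − m·sn²u·sn²v = 0.9298373023880349
sn(u+v) = (sn u·cn v·dn v + sn v·cn u·dn u)/D = 0.9176441974597426/0.9298373023880349 = 0.9868868404214612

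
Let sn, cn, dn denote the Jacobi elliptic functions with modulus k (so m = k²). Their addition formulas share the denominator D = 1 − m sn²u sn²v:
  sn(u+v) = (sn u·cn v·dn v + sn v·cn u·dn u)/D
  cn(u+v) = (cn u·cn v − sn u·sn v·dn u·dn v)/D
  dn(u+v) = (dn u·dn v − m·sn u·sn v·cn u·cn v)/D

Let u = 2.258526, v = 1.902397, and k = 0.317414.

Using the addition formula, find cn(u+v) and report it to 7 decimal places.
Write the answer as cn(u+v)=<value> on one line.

cn(u+v)=-0.6027410

sn u = 0.8159985158756732, cn u = -0.5780539958245239, dn u = 0.965874813369163
sn v = 0.9624178108728159, cn v = -0.2715731159647006, dn v = 0.952196924906893
m = k² = 0.100751647396
D = 1 − m·sn²u·sn²v = 0.9378618674703386
cn(u+v) = (cn u·cn v − sn u·sn v·dn u·dn v)/D = -0.5652878379096536/0.9378618674703386 = -0.6027410405696357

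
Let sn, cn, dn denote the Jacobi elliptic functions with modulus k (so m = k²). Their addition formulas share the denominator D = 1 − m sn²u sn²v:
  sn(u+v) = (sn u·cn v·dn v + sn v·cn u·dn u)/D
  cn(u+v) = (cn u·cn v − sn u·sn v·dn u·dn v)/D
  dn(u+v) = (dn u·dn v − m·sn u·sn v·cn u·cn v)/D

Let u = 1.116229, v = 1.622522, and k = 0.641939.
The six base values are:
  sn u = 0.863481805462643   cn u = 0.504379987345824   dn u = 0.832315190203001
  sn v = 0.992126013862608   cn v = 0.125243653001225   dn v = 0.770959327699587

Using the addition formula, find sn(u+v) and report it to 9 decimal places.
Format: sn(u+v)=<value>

sn(u+v)=0.716594498

m = k² = 0.412085679721
D = 1 − m·sn²u·sn²v = 0.6975681132685518
sn(u+v) = (sn u·cn v·dn v + sn v·cn u·dn u)/D = 0.4998734722239875/0.6975681132685518 = 0.716594498394947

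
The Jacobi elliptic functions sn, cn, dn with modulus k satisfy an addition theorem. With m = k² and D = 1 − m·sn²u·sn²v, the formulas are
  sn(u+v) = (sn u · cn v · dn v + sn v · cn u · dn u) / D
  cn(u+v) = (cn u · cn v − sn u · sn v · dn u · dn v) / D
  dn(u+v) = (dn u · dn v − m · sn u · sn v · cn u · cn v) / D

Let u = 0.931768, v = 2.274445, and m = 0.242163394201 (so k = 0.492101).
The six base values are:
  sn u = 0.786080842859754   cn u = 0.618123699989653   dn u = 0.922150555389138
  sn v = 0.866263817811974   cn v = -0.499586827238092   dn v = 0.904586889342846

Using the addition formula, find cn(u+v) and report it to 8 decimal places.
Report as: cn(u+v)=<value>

m = k² = 0.242163394201
D = 1 − m·sn²u·sn²v = 0.8877094341567176
cn(u+v) = (cn u·cn v − sn u·sn v·dn u·dn v)/D = -0.8768341503172122/0.8877094341567176 = -0.9877490500595655

cn(u+v)=-0.98774905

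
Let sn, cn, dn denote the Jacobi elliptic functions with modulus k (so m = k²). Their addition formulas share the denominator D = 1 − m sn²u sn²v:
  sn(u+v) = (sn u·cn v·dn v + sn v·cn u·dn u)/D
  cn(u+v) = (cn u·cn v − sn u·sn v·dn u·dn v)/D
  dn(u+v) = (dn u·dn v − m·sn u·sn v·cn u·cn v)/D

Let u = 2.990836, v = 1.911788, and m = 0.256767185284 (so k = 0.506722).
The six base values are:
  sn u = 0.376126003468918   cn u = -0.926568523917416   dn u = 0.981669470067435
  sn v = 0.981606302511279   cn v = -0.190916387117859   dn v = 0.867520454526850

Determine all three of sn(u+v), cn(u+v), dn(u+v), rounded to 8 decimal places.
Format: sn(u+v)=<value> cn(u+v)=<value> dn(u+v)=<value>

sn(u+v)=-0.98979263 cn(u+v)=-0.14251507 dn(u+v)=0.86512883

m = k² = 0.256767185284
D = 1 − m·sn²u·sn²v = 0.9649989626950315
sn(u+v) = (sn u·cn v·dn v + sn v·cn u·dn u)/D = -0.9551488629842779/0.9649989626950315 = -0.9897926318146037
cn(u+v) = (cn u·cn v − sn u·sn v·dn u·dn v)/D = -0.1375268975230955/0.9649989626950315 = -0.1425150729064132
dn(u+v) = (dn u·dn v − m·sn u·sn v·cn u·cn v)/D = 0.8348484257495833/0.9649989626950315 = 0.8651288322818854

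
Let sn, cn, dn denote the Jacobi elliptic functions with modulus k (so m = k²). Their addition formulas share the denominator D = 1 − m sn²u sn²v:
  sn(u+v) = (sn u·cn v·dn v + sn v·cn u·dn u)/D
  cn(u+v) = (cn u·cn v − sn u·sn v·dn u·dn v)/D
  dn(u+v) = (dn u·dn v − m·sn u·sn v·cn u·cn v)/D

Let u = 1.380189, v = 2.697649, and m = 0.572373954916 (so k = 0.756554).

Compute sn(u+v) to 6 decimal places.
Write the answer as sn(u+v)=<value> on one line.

sn u = 0.9347650202394442, cn u = 0.3552665998046418, dn u = 0.7070133349032875
sn v = 0.8596739773616271, cn v = -0.5108430802577644, dn v = 0.7596006358061858
m = k² = 0.572373954916
D = 1 − m·sn²u·sn²v = 0.6303826665093525
sn(u+v) = (sn u·cn v·dn v + sn v·cn u·dn u)/D = -0.1467917779975266/0.6303826665093525 = -0.2328613805489983

sn(u+v)=-0.232861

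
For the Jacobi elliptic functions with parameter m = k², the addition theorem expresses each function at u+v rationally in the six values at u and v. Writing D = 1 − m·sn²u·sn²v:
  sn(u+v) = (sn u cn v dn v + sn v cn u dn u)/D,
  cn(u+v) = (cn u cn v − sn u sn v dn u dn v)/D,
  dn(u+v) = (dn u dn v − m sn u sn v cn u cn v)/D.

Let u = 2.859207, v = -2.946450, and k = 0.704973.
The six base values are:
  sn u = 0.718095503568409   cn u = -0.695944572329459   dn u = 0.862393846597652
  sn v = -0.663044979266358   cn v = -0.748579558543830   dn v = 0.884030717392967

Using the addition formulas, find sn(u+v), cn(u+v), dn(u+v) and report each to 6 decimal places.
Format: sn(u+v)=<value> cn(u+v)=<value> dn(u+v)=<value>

sn(u+v)=-0.087078 cn(u+v)=0.996202 dn(u+v)=0.998114

m = k² = 0.496986930729
D = 1 − m·sn²u·sn²v = 0.8873333543370207
sn(u+v) = (sn u·cn v·dn v + sn v·cn u·dn u)/D = -0.07726692030594234/0.8873333543370207 = -0.08707766920772749
cn(u+v) = (cn u·cn v − sn u·sn v·dn u·dn v)/D = 0.8839628412695999/0.8873333543370207 = 0.9962015255586339
dn(u+v) = (dn u·dn v − m·sn u·sn v·cn u·cn v)/D = 0.8856598567107961/0.8873333543370207 = 0.998114014740858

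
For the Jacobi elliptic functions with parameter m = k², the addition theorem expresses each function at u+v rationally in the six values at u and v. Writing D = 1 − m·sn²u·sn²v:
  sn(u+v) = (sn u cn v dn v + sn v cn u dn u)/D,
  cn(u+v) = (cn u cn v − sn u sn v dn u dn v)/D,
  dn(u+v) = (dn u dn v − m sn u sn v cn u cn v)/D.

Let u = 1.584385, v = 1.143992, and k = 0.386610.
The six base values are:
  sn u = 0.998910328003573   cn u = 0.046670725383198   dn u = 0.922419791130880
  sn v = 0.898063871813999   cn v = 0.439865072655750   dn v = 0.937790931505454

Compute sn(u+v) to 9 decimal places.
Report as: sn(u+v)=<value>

sn(u+v)=0.512340861

m = k² = 0.1494672921
D = 1 − m·sn²u·sn²v = 0.8797144040042668
sn(u+v) = (sn u·cn v·dn v + sn v·cn u·dn u)/D = 0.4507136352794542/0.8797144040042668 = 0.5123408611111796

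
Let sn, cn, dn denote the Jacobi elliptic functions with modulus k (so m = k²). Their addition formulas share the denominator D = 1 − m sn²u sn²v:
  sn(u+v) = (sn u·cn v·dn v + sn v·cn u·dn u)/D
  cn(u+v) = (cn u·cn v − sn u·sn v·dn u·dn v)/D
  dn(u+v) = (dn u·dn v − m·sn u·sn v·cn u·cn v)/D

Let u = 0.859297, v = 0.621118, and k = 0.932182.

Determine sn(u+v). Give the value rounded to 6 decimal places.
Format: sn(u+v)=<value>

sn(u+v)=0.920996

sn u = 0.7041491922006523, cn u = 0.7100520509956779, dn u = 0.7544172177373485
sn v = 0.5558374818375964, cn v = 0.831290980213571, dn v = 0.8552947932673603
m = k² = 0.868963281124
D = 1 − m·sn²u·sn²v = 0.8668851660967052
sn(u+v) = (sn u·cn v·dn v + sn v·cn u·dn u)/D = 0.798397780795982/0.8668851660967052 = 0.9209960119526569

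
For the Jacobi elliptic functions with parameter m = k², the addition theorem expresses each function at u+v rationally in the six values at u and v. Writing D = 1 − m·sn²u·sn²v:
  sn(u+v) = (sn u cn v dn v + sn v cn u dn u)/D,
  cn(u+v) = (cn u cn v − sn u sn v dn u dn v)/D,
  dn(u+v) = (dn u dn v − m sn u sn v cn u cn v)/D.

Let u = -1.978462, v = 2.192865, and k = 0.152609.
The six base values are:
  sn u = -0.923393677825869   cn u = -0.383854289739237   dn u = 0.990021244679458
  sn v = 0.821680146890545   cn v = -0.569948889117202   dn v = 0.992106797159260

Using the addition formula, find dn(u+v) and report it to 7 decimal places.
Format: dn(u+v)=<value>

m = k² = 0.023289506881
D = 1 − m·sn²u·sn²v = 0.9865927510265987
dn(u+v) = (dn u·dn v − m·sn u·sn v·cn u·cn v)/D = 0.986072721113502/0.9865927510265987 = 0.9994729031684496

dn(u+v)=0.9994729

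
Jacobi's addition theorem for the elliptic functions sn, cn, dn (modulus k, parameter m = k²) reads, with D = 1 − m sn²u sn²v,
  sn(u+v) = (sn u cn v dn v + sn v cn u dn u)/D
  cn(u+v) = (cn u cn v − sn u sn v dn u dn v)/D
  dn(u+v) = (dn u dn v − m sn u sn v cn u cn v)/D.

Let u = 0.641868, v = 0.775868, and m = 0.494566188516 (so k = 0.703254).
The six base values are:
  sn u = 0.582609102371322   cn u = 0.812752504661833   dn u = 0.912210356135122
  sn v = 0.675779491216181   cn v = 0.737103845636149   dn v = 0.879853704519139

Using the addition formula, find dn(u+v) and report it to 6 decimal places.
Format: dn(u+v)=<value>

m = k² = 0.494566188516
D = 1 − m·sn²u·sn²v = 0.9233364425388051
dn(u+v) = (dn u·dn v − m·sn u·sn v·cn u·cn v)/D = 0.685959258373737/0.9233364425388051 = 0.7429136626380997

dn(u+v)=0.742914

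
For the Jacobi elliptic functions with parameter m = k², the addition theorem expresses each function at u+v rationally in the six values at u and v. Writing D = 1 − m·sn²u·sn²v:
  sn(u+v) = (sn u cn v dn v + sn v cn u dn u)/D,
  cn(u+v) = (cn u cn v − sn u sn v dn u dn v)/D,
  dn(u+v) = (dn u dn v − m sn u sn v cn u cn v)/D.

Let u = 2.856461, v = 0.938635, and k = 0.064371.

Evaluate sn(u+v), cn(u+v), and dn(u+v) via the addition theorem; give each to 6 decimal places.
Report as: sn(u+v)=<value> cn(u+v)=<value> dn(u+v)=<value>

sn(u+v)=-0.605240 cn(u+v)=-0.796043 dn(u+v)=0.999241

sn u = 0.2843969698537611, cn u = -0.9587066097289613, dn u = 0.9998324143461593
sn v = 0.8064694602795376, cn v = 0.5912757475462961, dn v = 0.9986515983707245
m = k² = 0.004143625641
D = 1 − m·sn²u·sn²v = 0.9997820251971686
sn(u+v) = (sn u·cn v·dn v + sn v·cn u·dn u)/D = -0.6051077425807353/0.9997820251971686 = -0.6052396695783774
cn(u+v) = (cn u·cn v − sn u·sn v·dn u·dn v)/D = -0.7958697869477132/0.9997820251971686 = -0.7960433043300198
dn(u+v) = (dn u·dn v − m·sn u·sn v·cn u·cn v)/D = 0.9990229662453463/0.9997820251971686 = 0.9992407755563793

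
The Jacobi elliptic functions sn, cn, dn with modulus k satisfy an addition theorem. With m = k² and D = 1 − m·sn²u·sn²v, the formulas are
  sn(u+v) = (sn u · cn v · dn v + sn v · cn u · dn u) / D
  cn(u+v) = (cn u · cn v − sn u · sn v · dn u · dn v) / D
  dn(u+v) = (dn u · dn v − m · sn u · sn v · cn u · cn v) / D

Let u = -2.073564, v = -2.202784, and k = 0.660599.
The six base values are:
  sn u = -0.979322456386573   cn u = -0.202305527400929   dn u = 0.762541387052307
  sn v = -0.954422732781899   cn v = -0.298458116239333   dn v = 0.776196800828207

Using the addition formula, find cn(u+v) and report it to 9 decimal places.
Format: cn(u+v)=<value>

m = k² = 0.436391038801
D = 1 − m·sn²u·sn²v = 0.6187509236057604
cn(u+v) = (cn u·cn v − sn u·sn v·dn u·dn v)/D = -0.4928452214251133/0.6187509236057604 = -0.7965163406190429

cn(u+v)=-0.796516341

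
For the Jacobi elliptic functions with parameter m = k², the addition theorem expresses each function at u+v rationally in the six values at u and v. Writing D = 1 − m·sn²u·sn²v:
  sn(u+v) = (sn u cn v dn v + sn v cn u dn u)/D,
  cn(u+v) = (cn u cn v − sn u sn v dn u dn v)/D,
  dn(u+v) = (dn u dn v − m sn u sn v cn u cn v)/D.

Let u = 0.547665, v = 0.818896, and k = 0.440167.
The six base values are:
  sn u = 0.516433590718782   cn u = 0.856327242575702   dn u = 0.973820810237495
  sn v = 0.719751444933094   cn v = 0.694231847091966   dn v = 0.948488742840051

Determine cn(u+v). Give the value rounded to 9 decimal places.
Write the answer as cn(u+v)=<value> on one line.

cn(u+v)=0.258070649

m = k² = 0.193746987889
D = 1 − m·sn²u·sn²v = 0.9732311930641512
cn(u+v) = (cn u·cn v − sn u·sn v·dn u·dn v)/D = 0.2511624051927704/0.9732311930641512 = 0.2580706485598791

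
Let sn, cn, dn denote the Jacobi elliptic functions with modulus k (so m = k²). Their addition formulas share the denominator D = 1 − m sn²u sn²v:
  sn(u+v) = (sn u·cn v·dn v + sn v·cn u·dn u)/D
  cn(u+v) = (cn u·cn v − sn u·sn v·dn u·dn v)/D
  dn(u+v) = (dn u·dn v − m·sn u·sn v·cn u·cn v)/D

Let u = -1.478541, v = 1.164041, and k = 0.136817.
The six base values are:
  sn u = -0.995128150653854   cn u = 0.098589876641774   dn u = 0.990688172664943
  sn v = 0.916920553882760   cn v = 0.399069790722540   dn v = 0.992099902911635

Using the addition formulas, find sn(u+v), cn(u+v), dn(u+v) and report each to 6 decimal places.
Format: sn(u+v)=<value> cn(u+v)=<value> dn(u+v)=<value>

sn(u+v)=-0.309251 cn(u+v)=0.950981 dn(u+v)=0.999104

m = k² = 0.018718891489
D = 1 − m·sn²u·sn²v = 0.9844151880344807
sn(u+v) = (sn u·cn v·dn v + sn v·cn u·dn u)/D = -0.3044309485295803/0.9844151880344807 = -0.3092505603630702
cn(u+v) = (cn u·cn v − sn u·sn v·dn u·dn v)/D = 0.9361597406481129/0.9844151880344807 = 0.9509805943946107
dn(u+v) = (dn u·dn v − m·sn u·sn v·cn u·cn v)/D = 0.9835336441720829/0.9844151880344807 = 0.9991044999375132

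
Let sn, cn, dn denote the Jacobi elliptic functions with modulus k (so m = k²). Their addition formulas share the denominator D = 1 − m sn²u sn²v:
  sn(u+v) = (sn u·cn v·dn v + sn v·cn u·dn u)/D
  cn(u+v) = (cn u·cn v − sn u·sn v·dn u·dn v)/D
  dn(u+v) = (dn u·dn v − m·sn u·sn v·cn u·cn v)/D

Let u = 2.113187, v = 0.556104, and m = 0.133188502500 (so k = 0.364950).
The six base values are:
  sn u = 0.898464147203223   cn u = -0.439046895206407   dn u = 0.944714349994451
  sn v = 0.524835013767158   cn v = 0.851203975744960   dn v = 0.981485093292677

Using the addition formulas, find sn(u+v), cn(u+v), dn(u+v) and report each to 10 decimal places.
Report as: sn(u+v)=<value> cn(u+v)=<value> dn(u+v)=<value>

sn(u+v)=0.5491930577 cn(u+v)=-0.8356955100 dn(u+v)=0.9797084333

m = k² = 0.1331885025
D = 1 − m·sn²u·sn²v = 0.9703848565582057
sn(u+v) = (sn u·cn v·dn v + sn v·cn u·dn u)/D = 0.5329286264829294/0.9703848565582057 = 0.5491930576628524
cn(u+v) = (cn u·cn v − sn u·sn v·dn u·dn v)/D = -0.81094626758652/0.9703848565582057 = -0.8356955099884927
dn(u+v) = (dn u·dn v − m·sn u·sn v·cn u·cn v)/D = 0.9506942275036912/0.9703848565582057 = 0.9797084332866097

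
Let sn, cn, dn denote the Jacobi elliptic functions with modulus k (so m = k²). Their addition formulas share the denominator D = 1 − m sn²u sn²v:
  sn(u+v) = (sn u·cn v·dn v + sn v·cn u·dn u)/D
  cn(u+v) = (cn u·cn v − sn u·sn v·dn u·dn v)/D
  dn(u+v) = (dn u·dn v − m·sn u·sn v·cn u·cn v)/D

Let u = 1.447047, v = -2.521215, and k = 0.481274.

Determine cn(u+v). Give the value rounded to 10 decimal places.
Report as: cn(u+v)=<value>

sn u = 0.9798606247412677, cn u = 0.1996826384081813, dn u = 0.8818225123386165
sn v = -0.7252871213545625, cn v = -0.6884465059808294, dn v = 0.9370996937437765
m = k² = 0.231624663076
D = 1 − m·sn²u·sn²v = 0.8830141473829049
cn(u+v) = (cn u·cn v − sn u·sn v·dn u·dn v)/D = 0.4498038287014457/0.8830141473829049 = 0.5093959479976434

cn(u+v)=0.5093959480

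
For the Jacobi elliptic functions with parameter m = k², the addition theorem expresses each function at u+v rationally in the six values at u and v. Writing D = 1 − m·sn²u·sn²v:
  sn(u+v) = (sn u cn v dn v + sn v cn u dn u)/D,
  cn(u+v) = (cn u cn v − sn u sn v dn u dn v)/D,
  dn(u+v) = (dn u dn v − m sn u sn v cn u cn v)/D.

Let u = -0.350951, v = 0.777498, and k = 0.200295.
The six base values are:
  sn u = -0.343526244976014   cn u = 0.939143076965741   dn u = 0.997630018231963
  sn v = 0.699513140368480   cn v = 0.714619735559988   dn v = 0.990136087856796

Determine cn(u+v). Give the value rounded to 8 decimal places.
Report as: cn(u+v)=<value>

m = k² = 0.040118087025
D = 1 − m·sn²u·sn²v = 0.997683395931006
cn(u+v) = (cn u·cn v − sn u·sn v·dn u·dn v)/D = 0.9084970988874423/0.997683395931006 = 0.9106066138743966

cn(u+v)=0.91060661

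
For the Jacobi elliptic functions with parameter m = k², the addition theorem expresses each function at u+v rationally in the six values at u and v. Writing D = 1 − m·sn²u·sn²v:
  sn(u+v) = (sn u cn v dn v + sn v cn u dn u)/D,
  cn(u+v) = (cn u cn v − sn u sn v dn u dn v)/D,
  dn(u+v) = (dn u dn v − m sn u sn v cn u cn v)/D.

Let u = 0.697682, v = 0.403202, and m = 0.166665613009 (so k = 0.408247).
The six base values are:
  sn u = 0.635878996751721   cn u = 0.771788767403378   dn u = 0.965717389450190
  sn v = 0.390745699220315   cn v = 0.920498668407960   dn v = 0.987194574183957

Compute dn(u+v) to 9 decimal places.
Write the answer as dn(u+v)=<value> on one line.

dn(u+v)=0.933536784

m = k² = 0.166665613009
D = 1 − m·sn²u·sn²v = 0.9897107580912555
dn(u+v) = (dn u·dn v − m·sn u·sn v·cn u·cn v)/D = 0.9239313978448169/0.9897107580912555 = 0.9335367836424251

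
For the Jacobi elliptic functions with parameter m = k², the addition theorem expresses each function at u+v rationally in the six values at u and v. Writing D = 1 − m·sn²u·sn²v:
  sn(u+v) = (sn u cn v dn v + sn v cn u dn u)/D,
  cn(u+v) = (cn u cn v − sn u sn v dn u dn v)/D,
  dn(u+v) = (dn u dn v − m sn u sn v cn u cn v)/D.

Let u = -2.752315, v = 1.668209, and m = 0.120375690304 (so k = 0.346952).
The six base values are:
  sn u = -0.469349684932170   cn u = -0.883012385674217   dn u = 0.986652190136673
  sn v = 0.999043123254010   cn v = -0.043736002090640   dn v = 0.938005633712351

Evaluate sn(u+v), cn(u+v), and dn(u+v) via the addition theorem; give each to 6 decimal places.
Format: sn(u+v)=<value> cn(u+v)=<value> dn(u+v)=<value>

m = k² = 0.120375690304
D = 1 − m·sn²u·sn²v = 0.9735332678952051
sn(u+v) = (sn u·cn v·dn v + sn v·cn u·dn u)/D = -0.8511375574819692/0.9735332678952051 = -0.8742768075323636
cn(u+v) = (cn u·cn v − sn u·sn v·dn u·dn v)/D = 0.4725800270243599/0.9735332678952051 = 0.4854277122404719
dn(u+v) = (dn u·dn v − m·sn u·sn v·cn u·cn v)/D = 0.9276651569555244/0.9735332678952051 = 0.9528849065026321

sn(u+v)=-0.874277 cn(u+v)=0.485428 dn(u+v)=0.952885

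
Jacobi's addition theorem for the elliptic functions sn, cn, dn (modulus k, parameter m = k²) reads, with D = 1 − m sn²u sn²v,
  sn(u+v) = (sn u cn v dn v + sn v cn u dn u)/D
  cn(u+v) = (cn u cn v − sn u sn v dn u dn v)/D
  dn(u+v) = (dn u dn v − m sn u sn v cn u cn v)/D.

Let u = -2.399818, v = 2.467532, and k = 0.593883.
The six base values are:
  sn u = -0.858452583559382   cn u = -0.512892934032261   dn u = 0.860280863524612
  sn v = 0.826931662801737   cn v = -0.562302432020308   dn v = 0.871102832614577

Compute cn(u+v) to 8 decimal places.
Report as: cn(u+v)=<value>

m = k² = 0.352697017689
D = 1 − m·sn²u·sn²v = 0.8222647154865714
cn(u+v) = (cn u·cn v − sn u·sn v·dn u·dn v)/D = 0.8203813316984026/0.8222647154865714 = 0.9977095164699432

cn(u+v)=0.99770952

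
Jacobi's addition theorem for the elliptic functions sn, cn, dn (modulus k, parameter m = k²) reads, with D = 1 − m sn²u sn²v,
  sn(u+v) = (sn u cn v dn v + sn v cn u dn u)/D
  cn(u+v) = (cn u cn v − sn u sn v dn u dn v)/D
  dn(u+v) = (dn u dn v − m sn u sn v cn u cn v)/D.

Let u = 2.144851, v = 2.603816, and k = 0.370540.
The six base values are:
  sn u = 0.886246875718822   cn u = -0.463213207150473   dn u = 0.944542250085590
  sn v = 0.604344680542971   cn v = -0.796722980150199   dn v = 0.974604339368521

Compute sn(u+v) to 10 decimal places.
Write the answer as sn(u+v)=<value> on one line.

m = k² = 0.1372998916
D = 1 − m·sn²u·sn²v = 0.9606133506818748
sn(u+v) = (sn u·cn v·dn v + sn v·cn u·dn u)/D = -0.9525771182840736/0.9606133506818748 = -0.9916342695090623

sn(u+v)=-0.9916342695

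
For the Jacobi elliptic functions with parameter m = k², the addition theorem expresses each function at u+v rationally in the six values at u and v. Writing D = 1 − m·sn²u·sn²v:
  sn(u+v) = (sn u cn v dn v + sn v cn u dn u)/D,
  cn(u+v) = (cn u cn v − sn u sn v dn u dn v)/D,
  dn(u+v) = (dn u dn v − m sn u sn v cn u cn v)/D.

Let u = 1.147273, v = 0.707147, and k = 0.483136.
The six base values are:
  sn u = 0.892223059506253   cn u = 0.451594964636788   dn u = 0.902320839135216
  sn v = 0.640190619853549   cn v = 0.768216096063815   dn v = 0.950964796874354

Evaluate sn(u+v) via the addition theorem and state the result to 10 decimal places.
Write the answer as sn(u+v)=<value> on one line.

m = k² = 0.233420394496
D = 1 − m·sn²u·sn²v = 0.9238439696027833
sn(u+v) = (sn u·cn v·dn v + sn v·cn u·dn u)/D = 0.9126775458134802/0.9238439696027833 = 0.9879130847234905

sn(u+v)=0.9879130847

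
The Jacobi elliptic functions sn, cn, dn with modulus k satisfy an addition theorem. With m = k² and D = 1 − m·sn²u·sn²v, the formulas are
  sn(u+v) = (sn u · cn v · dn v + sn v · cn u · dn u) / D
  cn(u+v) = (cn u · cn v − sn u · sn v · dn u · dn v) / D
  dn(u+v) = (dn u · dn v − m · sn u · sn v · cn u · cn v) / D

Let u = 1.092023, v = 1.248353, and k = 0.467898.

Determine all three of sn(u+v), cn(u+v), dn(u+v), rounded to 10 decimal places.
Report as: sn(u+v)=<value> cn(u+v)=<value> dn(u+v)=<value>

sn u = 0.8697562783576779, cn u = 0.4934815257508649, dn u = 0.9134472171622753
sn v = 0.9307401617706006, cn v = 0.3656812153600949, dn v = 0.9001928616037219
m = k² = 0.218928538404
D = 1 − m·sn²u·sn²v = 0.8565322025350061
sn(u+v) = (sn u·cn v·dn v + sn v·cn u·dn u)/D = 0.7058586357492763/0.8565322025350061 = 0.8240888476349238
cn(u+v) = (cn u·cn v − sn u·sn v·dn u·dn v)/D = -0.4851917150133947/0.8565322025350061 = -0.566460564561862
dn(u+v) = (dn u·dn v − m·sn u·sn v·cn u·cn v)/D = 0.7902969341689449/0.8565322025350061 = 0.9226704283037692

sn(u+v)=0.8240888476 cn(u+v)=-0.5664605646 dn(u+v)=0.9226704283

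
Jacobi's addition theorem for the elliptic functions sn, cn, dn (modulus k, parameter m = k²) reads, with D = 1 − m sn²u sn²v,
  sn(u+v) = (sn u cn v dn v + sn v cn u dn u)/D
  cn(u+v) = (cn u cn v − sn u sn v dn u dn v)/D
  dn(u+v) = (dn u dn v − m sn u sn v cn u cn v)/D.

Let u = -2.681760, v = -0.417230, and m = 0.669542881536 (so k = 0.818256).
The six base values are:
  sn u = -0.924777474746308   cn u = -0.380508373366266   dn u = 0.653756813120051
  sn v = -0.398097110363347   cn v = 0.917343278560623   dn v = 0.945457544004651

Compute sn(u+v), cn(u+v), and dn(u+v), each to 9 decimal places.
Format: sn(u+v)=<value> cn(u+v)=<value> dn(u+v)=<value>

sn(u+v)=-0.773202959 cn(u+v)=-0.634158643 dn(u+v)=0.774415004

m = k² = 0.669542881536
D = 1 − m·sn²u·sn²v = 0.9092532807004937
sn(u+v) = (sn u·cn v·dn v + sn v·cn u·dn u)/D = -0.7030373268374553/0.9092532807004937 = -0.7732029586913687
cn(u+v) = (cn u·cn v − sn u·sn v·dn u·dn v)/D = -0.5766108267608716/0.9092532807004937 = -0.634158643141378
dn(u+v) = (dn u·dn v − m·sn u·sn v·cn u·cn v)/D = 0.7041393831860101/0.9092532807004937 = 0.7744150041928222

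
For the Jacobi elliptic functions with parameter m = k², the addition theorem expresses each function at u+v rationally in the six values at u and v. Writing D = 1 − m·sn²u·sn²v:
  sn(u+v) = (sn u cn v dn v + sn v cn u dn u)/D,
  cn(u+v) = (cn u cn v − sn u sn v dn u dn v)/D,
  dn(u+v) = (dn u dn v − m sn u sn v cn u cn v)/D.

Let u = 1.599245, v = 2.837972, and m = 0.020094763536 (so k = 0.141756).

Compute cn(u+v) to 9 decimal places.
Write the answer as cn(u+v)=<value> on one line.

sn u = 0.9997947658831363, cn u = -0.02025897610158816, dn u = 0.9899057954571654
sn v = 0.3140699442694348, cn v = -0.9493998473280866, dn v = 0.9990084353665811
m = k² = 0.020094763536
D = 1 − m·sn²u·sn²v = 0.9980186674580892
cn(u+v) = (cn u·cn v − sn u·sn v·dn u·dn v)/D = -0.2912937681401597/0.9980186674580892 = -0.2918720637581584

cn(u+v)=-0.291872064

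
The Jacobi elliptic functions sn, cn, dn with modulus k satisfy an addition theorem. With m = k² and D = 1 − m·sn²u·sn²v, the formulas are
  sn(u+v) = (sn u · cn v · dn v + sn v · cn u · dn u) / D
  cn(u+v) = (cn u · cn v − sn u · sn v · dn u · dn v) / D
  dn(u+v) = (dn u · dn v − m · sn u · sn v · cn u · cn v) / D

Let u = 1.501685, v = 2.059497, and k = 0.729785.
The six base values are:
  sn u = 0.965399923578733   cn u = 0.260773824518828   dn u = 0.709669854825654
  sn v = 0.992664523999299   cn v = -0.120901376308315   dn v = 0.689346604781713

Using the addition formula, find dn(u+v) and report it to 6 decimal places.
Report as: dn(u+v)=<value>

m = k² = 0.532586146225
D = 1 − m·sn²u·sn²v = 0.5108867949726292
dn(u+v) = (dn u·dn v − m·sn u·sn v·cn u·cn v)/D = 0.5052999433694794/0.5108867949726292 = 0.9890644039773055

dn(u+v)=0.989064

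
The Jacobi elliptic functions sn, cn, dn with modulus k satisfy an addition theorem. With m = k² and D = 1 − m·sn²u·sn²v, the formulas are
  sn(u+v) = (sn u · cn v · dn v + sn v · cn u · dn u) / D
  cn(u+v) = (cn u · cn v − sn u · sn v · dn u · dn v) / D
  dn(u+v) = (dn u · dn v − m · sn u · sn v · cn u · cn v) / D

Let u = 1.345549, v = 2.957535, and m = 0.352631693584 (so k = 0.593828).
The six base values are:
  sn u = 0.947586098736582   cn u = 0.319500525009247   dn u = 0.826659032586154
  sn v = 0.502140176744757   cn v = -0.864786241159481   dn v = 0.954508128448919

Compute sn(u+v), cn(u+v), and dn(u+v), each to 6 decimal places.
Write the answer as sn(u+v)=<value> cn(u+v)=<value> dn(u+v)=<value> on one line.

m = k² = 0.352631693584
D = 1 − m·sn²u·sn²v = 0.9201621842092304
sn(u+v) = (sn u·cn v·dn v + sn v·cn u·dn u)/D = -0.6495564211545685/0.9201621842092304 = -0.7059151444185731
cn(u+v) = (cn u·cn v − sn u·sn v·dn u·dn v)/D = -0.6517475745912449/0.9201621842092304 = -0.7082964131495408
dn(u+v) = (dn u·dn v − m·sn u·sn v·cn u·cn v)/D = 0.8354129704955686/0.9201621842092304 = 0.9078975259274608

sn(u+v)=-0.705915 cn(u+v)=-0.708296 dn(u+v)=0.907898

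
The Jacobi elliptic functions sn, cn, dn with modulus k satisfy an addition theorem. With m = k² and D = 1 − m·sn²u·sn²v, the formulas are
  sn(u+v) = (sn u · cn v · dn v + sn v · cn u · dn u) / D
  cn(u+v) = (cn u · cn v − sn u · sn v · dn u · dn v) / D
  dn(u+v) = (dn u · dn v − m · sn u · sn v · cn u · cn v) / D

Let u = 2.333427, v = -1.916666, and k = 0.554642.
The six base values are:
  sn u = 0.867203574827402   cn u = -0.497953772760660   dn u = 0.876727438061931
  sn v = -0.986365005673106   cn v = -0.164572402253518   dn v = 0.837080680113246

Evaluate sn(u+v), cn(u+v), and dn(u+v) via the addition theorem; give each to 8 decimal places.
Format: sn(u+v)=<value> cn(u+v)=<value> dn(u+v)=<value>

sn(u+v)=0.40152799 cn(u+v)=0.91584675 dn(u+v)=0.97488604

m = k² = 0.307627748164
D = 1 − m·sn²u·sn²v = 0.7749168744351802
sn(u+v) = (sn u·cn v·dn v + sn v·cn u·dn u)/D = 0.3111508169758864/0.7749168744351802 = 0.4015279925381381
cn(u+v) = (cn u·cn v − sn u·sn v·dn u·dn v)/D = 0.7097051017004368/0.7749168744351802 = 0.9158467509405124
dn(u+v) = (dn u·dn v − m·sn u·sn v·cn u·cn v)/D = 0.755455646523526/0.7749168744351802 = 0.9748860444859468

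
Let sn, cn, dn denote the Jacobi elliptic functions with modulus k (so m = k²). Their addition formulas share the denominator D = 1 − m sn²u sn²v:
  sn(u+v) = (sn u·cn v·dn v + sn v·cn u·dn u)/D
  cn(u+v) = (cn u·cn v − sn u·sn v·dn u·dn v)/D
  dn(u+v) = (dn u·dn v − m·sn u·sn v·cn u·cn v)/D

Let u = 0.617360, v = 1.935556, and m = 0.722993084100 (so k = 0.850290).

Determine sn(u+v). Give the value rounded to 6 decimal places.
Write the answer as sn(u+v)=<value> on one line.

sn u = 0.5574772277456026, cn u = 0.8301922310796925, dn u = 0.8805155239650445
sn v = 0.9957216536870018, cn v = 0.09240340025574031, dn v = 0.5321467012462339
m = k² = 0.7229930841
D = 1 − m·sn²u·sn²v = 0.7772260990233503
sn(u+v) = (sn u·cn v·dn v + sn v·cn u·dn u)/D = 0.755282050410905/0.7772260990233503 = 0.9717661969406073

sn(u+v)=0.971766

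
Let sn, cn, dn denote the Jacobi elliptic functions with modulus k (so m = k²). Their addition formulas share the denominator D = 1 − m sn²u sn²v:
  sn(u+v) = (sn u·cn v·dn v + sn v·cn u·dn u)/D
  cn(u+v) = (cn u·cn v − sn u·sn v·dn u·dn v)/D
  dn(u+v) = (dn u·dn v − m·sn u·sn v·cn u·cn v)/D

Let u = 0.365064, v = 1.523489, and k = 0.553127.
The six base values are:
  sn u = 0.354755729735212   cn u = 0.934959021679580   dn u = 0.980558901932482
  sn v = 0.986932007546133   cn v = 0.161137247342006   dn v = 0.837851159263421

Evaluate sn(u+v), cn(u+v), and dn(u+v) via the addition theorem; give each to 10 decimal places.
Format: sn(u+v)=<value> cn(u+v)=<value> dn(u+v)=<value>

sn(u+v)=0.9898197783 cn(u+v)=-0.1423264082 dn(u+v)=0.8368082703

m = k² = 0.305949478129
D = 1 − m·sn²u·sn²v = 0.9624955309279237
sn(u+v) = (sn u·cn v·dn v + sn v·cn u·dn u)/D = 0.9526971130502312/0.9624955309279237 = 0.9898197783128967
cn(u+v) = (cn u·cn v − sn u·sn v·dn u·dn v)/D = -0.1369885317900028/0.9624955309279237 = -0.1423264081630953
dn(u+v) = (dn u·dn v − m·sn u·sn v·cn u·cn v)/D = 0.8054242204036559/0.9624955309279237 = 0.8368082702962389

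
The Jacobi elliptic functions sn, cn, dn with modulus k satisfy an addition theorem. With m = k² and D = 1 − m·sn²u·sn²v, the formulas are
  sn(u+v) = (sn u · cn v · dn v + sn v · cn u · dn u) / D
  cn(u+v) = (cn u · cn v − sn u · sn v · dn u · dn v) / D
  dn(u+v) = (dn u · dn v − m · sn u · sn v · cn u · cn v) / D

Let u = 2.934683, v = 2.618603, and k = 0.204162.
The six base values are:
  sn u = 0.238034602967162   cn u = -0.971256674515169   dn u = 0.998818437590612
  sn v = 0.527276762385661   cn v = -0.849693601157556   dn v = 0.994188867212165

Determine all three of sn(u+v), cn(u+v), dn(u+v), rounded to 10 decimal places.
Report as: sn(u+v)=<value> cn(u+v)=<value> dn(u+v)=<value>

sn(u+v)=-0.7130653171 cn(u+v)=0.7010976063 dn(u+v)=0.9893463593

m = k² = 0.041682122244
D = 1 − m·sn²u·sn²v = 0.9993433903267957
sn(u+v) = (sn u·cn v·dn v + sn v·cn u·dn u)/D = -0.7125971115114374/0.9993433903267957 = -0.7130653170962693
cn(u+v) = (cn u·cn v − sn u·sn v·dn u·dn v)/D = 0.7006372588261421/0.9993433903267957 = 0.7010976062962966
dn(u+v) = (dn u·dn v − m·sn u·sn v·cn u·cn v)/D = 0.9886967449079317/0.9993433903267957 = 0.9893463592975959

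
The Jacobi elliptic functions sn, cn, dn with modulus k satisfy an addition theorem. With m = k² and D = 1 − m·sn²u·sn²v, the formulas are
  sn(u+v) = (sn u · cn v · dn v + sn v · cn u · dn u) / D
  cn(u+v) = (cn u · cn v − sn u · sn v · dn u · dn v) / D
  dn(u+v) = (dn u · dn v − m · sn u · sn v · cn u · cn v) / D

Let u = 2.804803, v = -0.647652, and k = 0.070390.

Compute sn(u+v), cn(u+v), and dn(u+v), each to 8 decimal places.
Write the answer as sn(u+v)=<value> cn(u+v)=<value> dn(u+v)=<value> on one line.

sn u = 0.3341093176398039, cn u = -0.9425343303382984, dn u = 0.9997234146496697
sn v = -0.6031510485835983, cn v = 0.7976269883802239, dn v = 0.9990983459350892
m = k² = 0.0049547521
D = 1 − m·sn²u·sn²v = 0.9997987892037956
sn(u+v) = (sn u·cn v·dn v + sn v·cn u·dn u)/D = 0.8345876563777029/0.9997987892037956 = 0.8347556182202811
cn(u+v) = (cn u·cn v − sn u·sn v·dn u·dn v)/D = -0.5505098207256152/0.9997987892037956 = -0.5506206115372692
dn(u+v) = (dn u·dn v − m·sn u·sn v·cn u·cn v)/D = 0.9980713666511658/0.9997987892037956 = 0.9982722298013529

sn(u+v)=0.83475562 cn(u+v)=-0.55062061 dn(u+v)=0.99827223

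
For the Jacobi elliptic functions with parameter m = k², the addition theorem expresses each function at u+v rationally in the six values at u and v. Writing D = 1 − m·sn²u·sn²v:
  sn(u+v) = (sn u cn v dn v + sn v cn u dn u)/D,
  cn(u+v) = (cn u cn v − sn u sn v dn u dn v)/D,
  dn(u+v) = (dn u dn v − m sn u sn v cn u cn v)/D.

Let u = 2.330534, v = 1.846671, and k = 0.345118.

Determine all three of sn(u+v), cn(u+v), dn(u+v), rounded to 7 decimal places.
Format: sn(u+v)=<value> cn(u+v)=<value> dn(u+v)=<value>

sn u = 0.7825457392683223, cn u = -0.6225930982214587, dn u = 0.9628405163746269
sn v = 0.9776059654001128, cn v = -0.2104437606918138, dn v = 0.9413651694551843
m = k² = 0.119106433924
D = 1 − m·sn²u·sn²v = 0.9302920404843868
sn(u+v) = (sn u·cn v·dn v + sn v·cn u·dn u)/D = -0.7410593549650073/0.9302920404843868 = -0.7965878699544185
cn(u+v) = (cn u·cn v − sn u·sn v·dn u·dn v)/D = -0.562382710444988/0.9302920404843868 = -0.6045227584148363
dn(u+v) = (dn u·dn v − m·sn u·sn v·cn u·cn v)/D = 0.8944460426645578/0.9302920404843868 = 0.9614680162143873

sn(u+v)=-0.7965879 cn(u+v)=-0.6045228 dn(u+v)=0.9614680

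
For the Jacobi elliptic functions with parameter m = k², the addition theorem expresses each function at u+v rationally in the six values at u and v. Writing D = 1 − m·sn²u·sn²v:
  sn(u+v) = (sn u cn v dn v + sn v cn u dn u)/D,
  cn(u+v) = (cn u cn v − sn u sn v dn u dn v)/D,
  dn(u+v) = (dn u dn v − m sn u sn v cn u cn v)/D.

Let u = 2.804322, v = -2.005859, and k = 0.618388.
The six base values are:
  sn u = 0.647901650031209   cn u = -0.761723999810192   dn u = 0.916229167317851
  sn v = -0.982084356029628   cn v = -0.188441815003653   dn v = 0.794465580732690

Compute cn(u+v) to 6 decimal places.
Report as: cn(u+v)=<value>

cn(u+v)=0.717847

m = k² = 0.382403718544
D = 1 − m·sn²u·sn²v = 0.8451761492842105
cn(u+v) = (cn u·cn v − sn u·sn v·dn u·dn v)/D = 0.6067070875956748/0.8451761492842105 = 0.7178469105043986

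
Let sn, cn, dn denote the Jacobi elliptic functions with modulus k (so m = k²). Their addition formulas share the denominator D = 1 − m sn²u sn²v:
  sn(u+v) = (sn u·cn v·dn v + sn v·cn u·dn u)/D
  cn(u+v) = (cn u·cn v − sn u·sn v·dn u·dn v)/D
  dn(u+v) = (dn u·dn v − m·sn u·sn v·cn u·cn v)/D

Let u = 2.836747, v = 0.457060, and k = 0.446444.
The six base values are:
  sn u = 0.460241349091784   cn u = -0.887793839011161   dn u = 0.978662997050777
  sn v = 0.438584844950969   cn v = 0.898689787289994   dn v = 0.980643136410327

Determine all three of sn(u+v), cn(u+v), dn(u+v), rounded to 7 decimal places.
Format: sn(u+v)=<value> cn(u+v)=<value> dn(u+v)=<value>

m = k² = 0.199312245136
D = 1 − m·sn²u·sn²v = 0.9918789442671143
sn(u+v) = (sn u·cn v·dn v + sn v·cn u·dn u)/D = 0.02454305444712609/0.9918789442671143 = 0.02474400186532906
cn(u+v) = (cn u·cn v − sn u·sn v·dn u·dn v)/D = -0.9915752510822618/0.9918789442671143 = -0.9996938203128439
dn(u+v) = (dn u·dn v − m·sn u·sn v·cn u·cn v)/D = 0.9918184219166292/0.9918789442671143 = 0.99993898211991

sn(u+v)=0.0247440 cn(u+v)=-0.9996938 dn(u+v)=0.9999390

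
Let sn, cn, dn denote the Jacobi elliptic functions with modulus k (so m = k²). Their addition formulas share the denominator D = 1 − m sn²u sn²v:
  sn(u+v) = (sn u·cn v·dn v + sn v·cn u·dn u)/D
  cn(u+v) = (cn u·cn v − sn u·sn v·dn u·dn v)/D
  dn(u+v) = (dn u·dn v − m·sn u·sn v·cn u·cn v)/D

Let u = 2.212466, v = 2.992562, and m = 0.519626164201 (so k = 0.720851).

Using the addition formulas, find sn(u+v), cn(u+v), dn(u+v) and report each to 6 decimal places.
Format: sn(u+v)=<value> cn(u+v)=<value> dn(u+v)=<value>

sn u = 0.9715781864500939, cn u = -0.2367188788718519, dn u = 0.713786745435968
sn v = 0.6573206394844682, cn v = -0.7536110249377525, dn v = 0.8806162066325264
m = k² = 0.519626164201
D = 1 − m·sn²u·sn²v = 0.7880657926346608
sn(u+v) = (sn u·cn v·dn v + sn v·cn u·dn u)/D = -0.7558455343375862/0.7880657926346608 = -0.9591147609778165
cn(u+v) = (cn u·cn v − sn u·sn v·dn u·dn v)/D = -0.2230363686550356/0.7880657926346608 = -0.2830174469435866
dn(u+v) = (dn u·dn v − m·sn u·sn v·cn u·cn v)/D = 0.5693715671793833/0.7880657926346608 = 0.7224924270292977

sn(u+v)=-0.959115 cn(u+v)=-0.283017 dn(u+v)=0.722492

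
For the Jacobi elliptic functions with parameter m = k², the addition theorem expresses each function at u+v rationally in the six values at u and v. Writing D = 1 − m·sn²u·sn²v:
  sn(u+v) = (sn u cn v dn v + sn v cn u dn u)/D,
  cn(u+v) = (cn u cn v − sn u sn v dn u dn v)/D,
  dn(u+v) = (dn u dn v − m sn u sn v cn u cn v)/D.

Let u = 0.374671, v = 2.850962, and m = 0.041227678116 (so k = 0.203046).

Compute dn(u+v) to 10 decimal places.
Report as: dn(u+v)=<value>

sn u = 0.3656394218861693, cn u = 0.9307565810472403, dn u = 0.9972402827575958
sn v = 0.3179396265948744, cn v = -0.9481109607217458, dn v = 0.9979140620149132
m = k² = 0.041227678116
D = 1 − m·sn²u·sn²v = 0.9994428344913916
dn(u+v) = (dn u·dn v − m·sn u·sn v·cn u·cn v)/D = 0.999389531289323/0.9994428344913916 = 0.9999466670826694

dn(u+v)=0.9999466671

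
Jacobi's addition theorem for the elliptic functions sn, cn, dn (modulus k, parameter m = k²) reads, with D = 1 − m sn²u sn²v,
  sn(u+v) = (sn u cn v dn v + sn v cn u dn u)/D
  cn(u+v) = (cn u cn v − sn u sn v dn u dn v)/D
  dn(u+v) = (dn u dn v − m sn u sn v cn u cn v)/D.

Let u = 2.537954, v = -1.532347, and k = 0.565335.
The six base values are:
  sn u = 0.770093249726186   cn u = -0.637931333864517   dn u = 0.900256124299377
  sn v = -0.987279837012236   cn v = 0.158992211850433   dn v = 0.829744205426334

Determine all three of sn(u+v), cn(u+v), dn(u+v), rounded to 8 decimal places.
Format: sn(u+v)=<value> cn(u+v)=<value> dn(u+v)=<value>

m = k² = 0.319603662225
D = 1 − m·sn²u·sn²v = 0.8152523531324152
sn(u+v) = (sn u·cn v·dn v + sn v·cn u·dn u)/D = 0.6685892893317059/0.8152523531324152 = 0.8201010236435491
cn(u+v) = (cn u·cn v − sn u·sn v·dn u·dn v)/D = 0.4665026918238144/0.8152523531324152 = 0.5722187615054255
dn(u+v) = (dn u·dn v − m·sn u·sn v·cn u·cn v)/D = 0.7223363778648868/0.8152523531324152 = 0.8860279582015057

sn(u+v)=0.82010102 cn(u+v)=0.57221876 dn(u+v)=0.88602796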